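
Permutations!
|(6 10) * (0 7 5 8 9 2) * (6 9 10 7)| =8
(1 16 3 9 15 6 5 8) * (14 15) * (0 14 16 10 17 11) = (0 14 15 6 5 8 1 10 17 11)(3 9 16) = [14, 10, 2, 9, 4, 8, 5, 7, 1, 16, 17, 0, 12, 13, 15, 6, 3, 11]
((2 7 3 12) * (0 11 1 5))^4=((0 11 1 5)(2 7 3 12))^4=(12)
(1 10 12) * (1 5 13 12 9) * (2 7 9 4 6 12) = (1 10 4 6 12 5 13 2 7 9) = [0, 10, 7, 3, 6, 13, 12, 9, 8, 1, 4, 11, 5, 2]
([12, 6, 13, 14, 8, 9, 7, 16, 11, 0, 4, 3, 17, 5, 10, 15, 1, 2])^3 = (0 2 9 17 5 12 13)(1 16 7 6)(3 4)(8 14)(10 11)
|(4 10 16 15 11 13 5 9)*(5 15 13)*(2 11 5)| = |(2 11)(4 10 16 13 15 5 9)| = 14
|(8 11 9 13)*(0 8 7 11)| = 4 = |(0 8)(7 11 9 13)|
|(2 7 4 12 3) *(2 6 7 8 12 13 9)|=9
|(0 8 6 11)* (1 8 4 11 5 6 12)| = 6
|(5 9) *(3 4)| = 2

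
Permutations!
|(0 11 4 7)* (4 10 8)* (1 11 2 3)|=9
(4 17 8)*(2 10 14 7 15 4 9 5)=[0, 1, 10, 3, 17, 2, 6, 15, 9, 5, 14, 11, 12, 13, 7, 4, 16, 8]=(2 10 14 7 15 4 17 8 9 5)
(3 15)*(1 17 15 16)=(1 17 15 3 16)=[0, 17, 2, 16, 4, 5, 6, 7, 8, 9, 10, 11, 12, 13, 14, 3, 1, 15]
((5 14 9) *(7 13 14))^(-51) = ((5 7 13 14 9))^(-51) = (5 9 14 13 7)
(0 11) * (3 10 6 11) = [3, 1, 2, 10, 4, 5, 11, 7, 8, 9, 6, 0] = (0 3 10 6 11)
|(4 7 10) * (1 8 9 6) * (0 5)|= 12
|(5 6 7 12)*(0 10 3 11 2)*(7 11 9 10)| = 21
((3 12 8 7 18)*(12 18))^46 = (18)(7 12 8)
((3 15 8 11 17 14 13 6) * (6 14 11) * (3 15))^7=(6 15 8)(11 17)(13 14)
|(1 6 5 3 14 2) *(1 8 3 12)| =|(1 6 5 12)(2 8 3 14)| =4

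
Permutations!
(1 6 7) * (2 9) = (1 6 7)(2 9) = [0, 6, 9, 3, 4, 5, 7, 1, 8, 2]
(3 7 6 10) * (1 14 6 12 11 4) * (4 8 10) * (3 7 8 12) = [0, 14, 2, 8, 1, 5, 4, 3, 10, 9, 7, 12, 11, 13, 6] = (1 14 6 4)(3 8 10 7)(11 12)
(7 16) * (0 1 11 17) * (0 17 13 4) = [1, 11, 2, 3, 0, 5, 6, 16, 8, 9, 10, 13, 12, 4, 14, 15, 7, 17] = (17)(0 1 11 13 4)(7 16)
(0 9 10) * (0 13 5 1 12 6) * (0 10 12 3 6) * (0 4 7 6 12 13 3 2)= (0 9 13 5 1 2)(3 12 4 7 6 10)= [9, 2, 0, 12, 7, 1, 10, 6, 8, 13, 3, 11, 4, 5]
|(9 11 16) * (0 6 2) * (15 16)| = 12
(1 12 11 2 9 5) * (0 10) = (0 10)(1 12 11 2 9 5) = [10, 12, 9, 3, 4, 1, 6, 7, 8, 5, 0, 2, 11]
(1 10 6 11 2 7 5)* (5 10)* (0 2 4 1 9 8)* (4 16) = (0 2 7 10 6 11 16 4 1 5 9 8) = [2, 5, 7, 3, 1, 9, 11, 10, 0, 8, 6, 16, 12, 13, 14, 15, 4]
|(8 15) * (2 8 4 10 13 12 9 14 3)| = 10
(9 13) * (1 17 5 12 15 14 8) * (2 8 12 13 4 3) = [0, 17, 8, 2, 3, 13, 6, 7, 1, 4, 10, 11, 15, 9, 12, 14, 16, 5] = (1 17 5 13 9 4 3 2 8)(12 15 14)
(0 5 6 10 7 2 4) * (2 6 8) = [5, 1, 4, 3, 0, 8, 10, 6, 2, 9, 7] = (0 5 8 2 4)(6 10 7)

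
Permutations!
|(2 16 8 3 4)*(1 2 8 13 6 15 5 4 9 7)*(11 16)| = |(1 2 11 16 13 6 15 5 4 8 3 9 7)| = 13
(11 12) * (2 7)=(2 7)(11 12)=[0, 1, 7, 3, 4, 5, 6, 2, 8, 9, 10, 12, 11]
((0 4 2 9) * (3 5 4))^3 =((0 3 5 4 2 9))^3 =(0 4)(2 3)(5 9)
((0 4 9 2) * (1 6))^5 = (0 4 9 2)(1 6)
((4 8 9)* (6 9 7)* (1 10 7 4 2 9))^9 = (1 10 7 6)(2 9)(4 8)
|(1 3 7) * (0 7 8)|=|(0 7 1 3 8)|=5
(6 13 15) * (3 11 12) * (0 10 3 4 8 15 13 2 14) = [10, 1, 14, 11, 8, 5, 2, 7, 15, 9, 3, 12, 4, 13, 0, 6] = (0 10 3 11 12 4 8 15 6 2 14)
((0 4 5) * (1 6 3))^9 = ((0 4 5)(1 6 3))^9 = (6)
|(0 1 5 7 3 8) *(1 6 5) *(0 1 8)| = 10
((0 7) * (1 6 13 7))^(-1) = (0 7 13 6 1)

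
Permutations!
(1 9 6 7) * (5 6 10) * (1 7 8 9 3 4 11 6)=(1 3 4 11 6 8 9 10 5)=[0, 3, 2, 4, 11, 1, 8, 7, 9, 10, 5, 6]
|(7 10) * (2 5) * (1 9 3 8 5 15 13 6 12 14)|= 22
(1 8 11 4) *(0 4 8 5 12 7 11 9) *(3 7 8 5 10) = (0 4 1 10 3 7 11 5 12 8 9) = [4, 10, 2, 7, 1, 12, 6, 11, 9, 0, 3, 5, 8]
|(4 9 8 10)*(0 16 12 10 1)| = 8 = |(0 16 12 10 4 9 8 1)|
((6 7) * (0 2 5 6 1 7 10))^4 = ((0 2 5 6 10)(1 7))^4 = (0 10 6 5 2)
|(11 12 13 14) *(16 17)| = 4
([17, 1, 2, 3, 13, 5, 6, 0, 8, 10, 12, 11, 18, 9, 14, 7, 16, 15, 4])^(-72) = (18)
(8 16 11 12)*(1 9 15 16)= (1 9 15 16 11 12 8)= [0, 9, 2, 3, 4, 5, 6, 7, 1, 15, 10, 12, 8, 13, 14, 16, 11]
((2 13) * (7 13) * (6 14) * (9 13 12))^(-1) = (2 13 9 12 7)(6 14)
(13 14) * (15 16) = (13 14)(15 16) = [0, 1, 2, 3, 4, 5, 6, 7, 8, 9, 10, 11, 12, 14, 13, 16, 15]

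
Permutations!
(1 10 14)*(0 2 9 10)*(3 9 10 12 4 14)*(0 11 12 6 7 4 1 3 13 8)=(0 2 10 13 8)(1 11 12)(3 9 6 7 4 14)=[2, 11, 10, 9, 14, 5, 7, 4, 0, 6, 13, 12, 1, 8, 3]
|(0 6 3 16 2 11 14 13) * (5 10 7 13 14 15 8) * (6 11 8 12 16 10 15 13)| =12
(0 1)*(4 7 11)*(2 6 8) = [1, 0, 6, 3, 7, 5, 8, 11, 2, 9, 10, 4] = (0 1)(2 6 8)(4 7 11)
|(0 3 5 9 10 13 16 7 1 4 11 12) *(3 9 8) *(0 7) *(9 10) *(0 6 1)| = |(0 10 13 16 6 1 4 11 12 7)(3 5 8)| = 30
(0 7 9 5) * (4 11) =(0 7 9 5)(4 11) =[7, 1, 2, 3, 11, 0, 6, 9, 8, 5, 10, 4]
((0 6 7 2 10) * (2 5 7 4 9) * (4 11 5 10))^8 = (0 11 7)(2 9 4)(5 10 6)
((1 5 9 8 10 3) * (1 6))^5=(1 3 8 5 6 10 9)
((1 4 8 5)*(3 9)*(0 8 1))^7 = ((0 8 5)(1 4)(3 9))^7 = (0 8 5)(1 4)(3 9)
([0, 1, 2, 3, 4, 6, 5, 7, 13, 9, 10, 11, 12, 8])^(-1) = (5 6)(8 13)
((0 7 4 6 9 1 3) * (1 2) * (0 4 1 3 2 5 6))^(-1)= (0 4 3 2 1 7)(5 9 6)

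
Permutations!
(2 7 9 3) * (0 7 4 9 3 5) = [7, 1, 4, 2, 9, 0, 6, 3, 8, 5] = (0 7 3 2 4 9 5)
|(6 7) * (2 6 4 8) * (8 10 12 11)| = 8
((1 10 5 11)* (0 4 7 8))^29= (0 4 7 8)(1 10 5 11)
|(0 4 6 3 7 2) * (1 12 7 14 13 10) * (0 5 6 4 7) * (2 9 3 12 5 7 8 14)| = 36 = |(0 8 14 13 10 1 5 6 12)(2 7 9 3)|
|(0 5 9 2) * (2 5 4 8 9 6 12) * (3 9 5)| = 14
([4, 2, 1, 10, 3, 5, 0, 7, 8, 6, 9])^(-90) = [0, 1, 2, 3, 4, 5, 6, 7, 8, 9, 10]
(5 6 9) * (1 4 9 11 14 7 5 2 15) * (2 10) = (1 4 9 10 2 15)(5 6 11 14 7) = [0, 4, 15, 3, 9, 6, 11, 5, 8, 10, 2, 14, 12, 13, 7, 1]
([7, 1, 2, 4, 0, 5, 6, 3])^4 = [0, 1, 2, 3, 4, 5, 6, 7]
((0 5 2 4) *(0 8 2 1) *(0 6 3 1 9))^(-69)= ((0 5 9)(1 6 3)(2 4 8))^(-69)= (9)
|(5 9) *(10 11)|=2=|(5 9)(10 11)|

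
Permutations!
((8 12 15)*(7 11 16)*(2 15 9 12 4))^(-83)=(2 15 8 4)(7 11 16)(9 12)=((2 15 8 4)(7 11 16)(9 12))^(-83)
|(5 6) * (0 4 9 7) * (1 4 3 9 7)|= 6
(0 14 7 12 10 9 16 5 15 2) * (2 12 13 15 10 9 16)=(0 14 7 13 15 12 9 2)(5 10 16)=[14, 1, 0, 3, 4, 10, 6, 13, 8, 2, 16, 11, 9, 15, 7, 12, 5]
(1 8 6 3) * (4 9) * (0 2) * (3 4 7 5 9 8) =(0 2)(1 3)(4 8 6)(5 9 7) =[2, 3, 0, 1, 8, 9, 4, 5, 6, 7]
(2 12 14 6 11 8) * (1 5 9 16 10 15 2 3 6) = (1 5 9 16 10 15 2 12 14)(3 6 11 8) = [0, 5, 12, 6, 4, 9, 11, 7, 3, 16, 15, 8, 14, 13, 1, 2, 10]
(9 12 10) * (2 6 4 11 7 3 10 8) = [0, 1, 6, 10, 11, 5, 4, 3, 2, 12, 9, 7, 8] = (2 6 4 11 7 3 10 9 12 8)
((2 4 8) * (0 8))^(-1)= (0 4 2 8)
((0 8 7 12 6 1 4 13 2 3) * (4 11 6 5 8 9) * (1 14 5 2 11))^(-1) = (0 3 2 12 7 8 5 14 6 11 13 4 9) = ((0 9 4 13 11 6 14 5 8 7 12 2 3))^(-1)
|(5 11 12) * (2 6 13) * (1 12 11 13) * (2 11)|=|(1 12 5 13 11 2 6)|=7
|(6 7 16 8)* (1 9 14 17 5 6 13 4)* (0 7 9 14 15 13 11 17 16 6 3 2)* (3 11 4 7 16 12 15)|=42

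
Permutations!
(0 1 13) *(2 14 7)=(0 1 13)(2 14 7)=[1, 13, 14, 3, 4, 5, 6, 2, 8, 9, 10, 11, 12, 0, 7]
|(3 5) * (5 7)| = 3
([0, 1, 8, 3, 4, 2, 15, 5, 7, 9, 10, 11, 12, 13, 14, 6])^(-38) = (15)(2 7)(5 8)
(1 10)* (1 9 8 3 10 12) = (1 12)(3 10 9 8) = [0, 12, 2, 10, 4, 5, 6, 7, 3, 8, 9, 11, 1]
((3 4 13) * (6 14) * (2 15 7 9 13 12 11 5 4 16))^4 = ((2 15 7 9 13 3 16)(4 12 11 5)(6 14))^4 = (2 13 15 3 7 16 9)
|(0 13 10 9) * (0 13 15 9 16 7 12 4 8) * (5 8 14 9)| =8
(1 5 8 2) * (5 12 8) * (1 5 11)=(1 12 8 2 5 11)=[0, 12, 5, 3, 4, 11, 6, 7, 2, 9, 10, 1, 8]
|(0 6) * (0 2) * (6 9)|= 4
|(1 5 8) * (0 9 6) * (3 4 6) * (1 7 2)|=|(0 9 3 4 6)(1 5 8 7 2)|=5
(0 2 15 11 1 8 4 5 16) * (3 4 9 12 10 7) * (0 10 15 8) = (0 2 8 9 12 15 11 1)(3 4 5 16 10 7) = [2, 0, 8, 4, 5, 16, 6, 3, 9, 12, 7, 1, 15, 13, 14, 11, 10]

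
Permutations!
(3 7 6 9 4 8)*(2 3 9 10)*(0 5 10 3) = (0 5 10 2)(3 7 6)(4 8 9) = [5, 1, 0, 7, 8, 10, 3, 6, 9, 4, 2]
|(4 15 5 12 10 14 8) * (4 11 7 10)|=|(4 15 5 12)(7 10 14 8 11)|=20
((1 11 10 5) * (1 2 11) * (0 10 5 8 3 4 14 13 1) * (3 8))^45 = (0 4 1 3 13 10 14)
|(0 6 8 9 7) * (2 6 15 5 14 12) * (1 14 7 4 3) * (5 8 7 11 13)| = |(0 15 8 9 4 3 1 14 12 2 6 7)(5 11 13)| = 12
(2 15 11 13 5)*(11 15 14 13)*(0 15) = (0 15)(2 14 13 5) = [15, 1, 14, 3, 4, 2, 6, 7, 8, 9, 10, 11, 12, 5, 13, 0]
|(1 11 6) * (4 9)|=6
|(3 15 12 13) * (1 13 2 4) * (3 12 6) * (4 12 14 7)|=30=|(1 13 14 7 4)(2 12)(3 15 6)|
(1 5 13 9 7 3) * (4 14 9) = (1 5 13 4 14 9 7 3) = [0, 5, 2, 1, 14, 13, 6, 3, 8, 7, 10, 11, 12, 4, 9]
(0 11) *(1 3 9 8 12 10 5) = (0 11)(1 3 9 8 12 10 5) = [11, 3, 2, 9, 4, 1, 6, 7, 12, 8, 5, 0, 10]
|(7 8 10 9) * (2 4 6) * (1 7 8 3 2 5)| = 21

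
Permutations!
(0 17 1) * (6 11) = (0 17 1)(6 11) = [17, 0, 2, 3, 4, 5, 11, 7, 8, 9, 10, 6, 12, 13, 14, 15, 16, 1]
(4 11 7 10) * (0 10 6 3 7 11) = (11)(0 10 4)(3 7 6) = [10, 1, 2, 7, 0, 5, 3, 6, 8, 9, 4, 11]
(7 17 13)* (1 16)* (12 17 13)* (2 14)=(1 16)(2 14)(7 13)(12 17)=[0, 16, 14, 3, 4, 5, 6, 13, 8, 9, 10, 11, 17, 7, 2, 15, 1, 12]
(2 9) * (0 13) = (0 13)(2 9) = [13, 1, 9, 3, 4, 5, 6, 7, 8, 2, 10, 11, 12, 0]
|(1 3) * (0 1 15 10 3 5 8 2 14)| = 6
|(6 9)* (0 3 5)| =|(0 3 5)(6 9)| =6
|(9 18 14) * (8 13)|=|(8 13)(9 18 14)|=6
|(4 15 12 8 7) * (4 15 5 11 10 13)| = |(4 5 11 10 13)(7 15 12 8)| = 20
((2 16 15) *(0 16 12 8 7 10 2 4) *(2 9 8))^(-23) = ((0 16 15 4)(2 12)(7 10 9 8))^(-23) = (0 16 15 4)(2 12)(7 10 9 8)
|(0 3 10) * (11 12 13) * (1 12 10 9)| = |(0 3 9 1 12 13 11 10)| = 8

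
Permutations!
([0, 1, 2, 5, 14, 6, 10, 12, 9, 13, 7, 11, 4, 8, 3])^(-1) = (3 14 4 12 7 10 6 5)(8 13 9)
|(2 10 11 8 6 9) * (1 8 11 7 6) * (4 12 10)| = |(1 8)(2 4 12 10 7 6 9)| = 14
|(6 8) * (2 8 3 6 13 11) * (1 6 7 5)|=|(1 6 3 7 5)(2 8 13 11)|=20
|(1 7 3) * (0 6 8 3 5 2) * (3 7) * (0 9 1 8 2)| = 9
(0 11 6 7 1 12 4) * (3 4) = (0 11 6 7 1 12 3 4) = [11, 12, 2, 4, 0, 5, 7, 1, 8, 9, 10, 6, 3]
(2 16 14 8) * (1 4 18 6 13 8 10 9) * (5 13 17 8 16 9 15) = [0, 4, 9, 3, 18, 13, 17, 7, 2, 1, 15, 11, 12, 16, 10, 5, 14, 8, 6] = (1 4 18 6 17 8 2 9)(5 13 16 14 10 15)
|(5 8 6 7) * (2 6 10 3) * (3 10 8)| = 5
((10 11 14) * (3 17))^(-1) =(3 17)(10 14 11)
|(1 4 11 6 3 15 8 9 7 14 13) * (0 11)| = |(0 11 6 3 15 8 9 7 14 13 1 4)| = 12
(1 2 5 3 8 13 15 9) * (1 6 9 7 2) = (2 5 3 8 13 15 7)(6 9) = [0, 1, 5, 8, 4, 3, 9, 2, 13, 6, 10, 11, 12, 15, 14, 7]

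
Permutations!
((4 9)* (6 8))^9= (4 9)(6 8)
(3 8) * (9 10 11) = (3 8)(9 10 11) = [0, 1, 2, 8, 4, 5, 6, 7, 3, 10, 11, 9]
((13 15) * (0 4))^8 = (15)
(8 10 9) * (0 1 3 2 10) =(0 1 3 2 10 9 8) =[1, 3, 10, 2, 4, 5, 6, 7, 0, 8, 9]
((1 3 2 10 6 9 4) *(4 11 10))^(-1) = (1 4 2 3)(6 10 11 9)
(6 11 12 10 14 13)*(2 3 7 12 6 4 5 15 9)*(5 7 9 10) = [0, 1, 3, 9, 7, 15, 11, 12, 8, 2, 14, 6, 5, 4, 13, 10] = (2 3 9)(4 7 12 5 15 10 14 13)(6 11)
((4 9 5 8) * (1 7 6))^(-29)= (1 7 6)(4 8 5 9)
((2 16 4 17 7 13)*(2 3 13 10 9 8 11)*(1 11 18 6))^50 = ((1 11 2 16 4 17 7 10 9 8 18 6)(3 13))^50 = (1 2 4 7 9 18)(6 11 16 17 10 8)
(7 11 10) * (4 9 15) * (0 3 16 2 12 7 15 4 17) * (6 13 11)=(0 3 16 2 12 7 6 13 11 10 15 17)(4 9)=[3, 1, 12, 16, 9, 5, 13, 6, 8, 4, 15, 10, 7, 11, 14, 17, 2, 0]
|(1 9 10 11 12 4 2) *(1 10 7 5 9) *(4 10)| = |(2 4)(5 9 7)(10 11 12)| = 6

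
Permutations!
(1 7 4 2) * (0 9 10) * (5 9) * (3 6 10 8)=(0 5 9 8 3 6 10)(1 7 4 2)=[5, 7, 1, 6, 2, 9, 10, 4, 3, 8, 0]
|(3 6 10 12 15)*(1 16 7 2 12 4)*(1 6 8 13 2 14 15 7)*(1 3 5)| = |(1 16 3 8 13 2 12 7 14 15 5)(4 6 10)| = 33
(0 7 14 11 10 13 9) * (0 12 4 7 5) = (0 5)(4 7 14 11 10 13 9 12) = [5, 1, 2, 3, 7, 0, 6, 14, 8, 12, 13, 10, 4, 9, 11]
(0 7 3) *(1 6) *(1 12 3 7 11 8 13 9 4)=(0 11 8 13 9 4 1 6 12 3)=[11, 6, 2, 0, 1, 5, 12, 7, 13, 4, 10, 8, 3, 9]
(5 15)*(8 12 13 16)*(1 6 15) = (1 6 15 5)(8 12 13 16) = [0, 6, 2, 3, 4, 1, 15, 7, 12, 9, 10, 11, 13, 16, 14, 5, 8]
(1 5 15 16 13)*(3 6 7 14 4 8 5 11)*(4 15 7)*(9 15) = (1 11 3 6 4 8 5 7 14 9 15 16 13) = [0, 11, 2, 6, 8, 7, 4, 14, 5, 15, 10, 3, 12, 1, 9, 16, 13]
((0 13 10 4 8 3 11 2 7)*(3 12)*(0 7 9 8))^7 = (0 4 10 13)(2 9 8 12 3 11)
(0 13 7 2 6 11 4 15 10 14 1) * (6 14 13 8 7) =(0 8 7 2 14 1)(4 15 10 13 6 11) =[8, 0, 14, 3, 15, 5, 11, 2, 7, 9, 13, 4, 12, 6, 1, 10]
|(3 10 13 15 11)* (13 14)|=|(3 10 14 13 15 11)|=6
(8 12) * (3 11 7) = (3 11 7)(8 12) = [0, 1, 2, 11, 4, 5, 6, 3, 12, 9, 10, 7, 8]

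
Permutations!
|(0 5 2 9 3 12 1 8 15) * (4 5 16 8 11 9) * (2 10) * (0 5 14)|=|(0 16 8 15 5 10 2 4 14)(1 11 9 3 12)|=45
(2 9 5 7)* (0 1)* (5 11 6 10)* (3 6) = (0 1)(2 9 11 3 6 10 5 7) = [1, 0, 9, 6, 4, 7, 10, 2, 8, 11, 5, 3]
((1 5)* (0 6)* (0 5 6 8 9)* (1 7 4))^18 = ((0 8 9)(1 6 5 7 4))^18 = (9)(1 7 6 4 5)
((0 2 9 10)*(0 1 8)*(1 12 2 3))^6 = (0 1)(2 10)(3 8)(9 12)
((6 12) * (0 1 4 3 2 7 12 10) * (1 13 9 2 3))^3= ((0 13 9 2 7 12 6 10)(1 4))^3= (0 2 6 13 7 10 9 12)(1 4)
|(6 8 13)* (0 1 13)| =|(0 1 13 6 8)| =5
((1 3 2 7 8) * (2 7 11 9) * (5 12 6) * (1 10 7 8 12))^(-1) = ((1 3 8 10 7 12 6 5)(2 11 9))^(-1) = (1 5 6 12 7 10 8 3)(2 9 11)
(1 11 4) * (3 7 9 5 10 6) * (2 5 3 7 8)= [0, 11, 5, 8, 1, 10, 7, 9, 2, 3, 6, 4]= (1 11 4)(2 5 10 6 7 9 3 8)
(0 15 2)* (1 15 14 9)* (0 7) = (0 14 9 1 15 2 7) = [14, 15, 7, 3, 4, 5, 6, 0, 8, 1, 10, 11, 12, 13, 9, 2]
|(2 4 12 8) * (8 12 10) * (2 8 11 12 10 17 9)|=|(2 4 17 9)(10 11 12)|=12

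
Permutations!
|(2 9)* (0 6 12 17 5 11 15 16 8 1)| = |(0 6 12 17 5 11 15 16 8 1)(2 9)| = 10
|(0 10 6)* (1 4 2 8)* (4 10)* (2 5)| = |(0 4 5 2 8 1 10 6)| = 8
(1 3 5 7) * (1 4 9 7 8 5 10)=[0, 3, 2, 10, 9, 8, 6, 4, 5, 7, 1]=(1 3 10)(4 9 7)(5 8)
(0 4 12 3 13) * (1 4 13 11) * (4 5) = (0 13)(1 5 4 12 3 11) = [13, 5, 2, 11, 12, 4, 6, 7, 8, 9, 10, 1, 3, 0]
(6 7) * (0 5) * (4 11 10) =(0 5)(4 11 10)(6 7) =[5, 1, 2, 3, 11, 0, 7, 6, 8, 9, 4, 10]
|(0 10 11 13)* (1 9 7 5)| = 4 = |(0 10 11 13)(1 9 7 5)|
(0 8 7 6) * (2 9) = (0 8 7 6)(2 9) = [8, 1, 9, 3, 4, 5, 0, 6, 7, 2]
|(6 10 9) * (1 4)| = |(1 4)(6 10 9)| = 6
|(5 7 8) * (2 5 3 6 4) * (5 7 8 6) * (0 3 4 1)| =9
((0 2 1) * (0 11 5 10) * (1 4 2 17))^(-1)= (0 10 5 11 1 17)(2 4)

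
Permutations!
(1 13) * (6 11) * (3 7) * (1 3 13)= [0, 1, 2, 7, 4, 5, 11, 13, 8, 9, 10, 6, 12, 3]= (3 7 13)(6 11)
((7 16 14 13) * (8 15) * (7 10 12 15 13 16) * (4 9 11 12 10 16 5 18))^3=(4 12 13 5 9 15 16 18 11 8 14)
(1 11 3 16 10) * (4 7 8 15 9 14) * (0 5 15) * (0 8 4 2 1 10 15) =[5, 11, 1, 16, 7, 0, 6, 4, 8, 14, 10, 3, 12, 13, 2, 9, 15] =(0 5)(1 11 3 16 15 9 14 2)(4 7)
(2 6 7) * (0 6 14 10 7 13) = (0 6 13)(2 14 10 7) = [6, 1, 14, 3, 4, 5, 13, 2, 8, 9, 7, 11, 12, 0, 10]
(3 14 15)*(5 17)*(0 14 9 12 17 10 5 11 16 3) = (0 14 15)(3 9 12 17 11 16)(5 10) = [14, 1, 2, 9, 4, 10, 6, 7, 8, 12, 5, 16, 17, 13, 15, 0, 3, 11]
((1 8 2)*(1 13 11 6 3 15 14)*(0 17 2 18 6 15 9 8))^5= (18)(0 15 2 1 11 17 14 13)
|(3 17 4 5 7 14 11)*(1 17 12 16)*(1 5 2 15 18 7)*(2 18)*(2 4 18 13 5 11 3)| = |(1 17 18 7 14 3 12 16 11 2 15 4 13 5)| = 14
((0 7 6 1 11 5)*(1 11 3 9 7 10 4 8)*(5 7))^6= (11)(0 9 1 4)(3 8 10 5)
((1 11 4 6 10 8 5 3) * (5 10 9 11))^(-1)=(1 3 5)(4 11 9 6)(8 10)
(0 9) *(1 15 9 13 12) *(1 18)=[13, 15, 2, 3, 4, 5, 6, 7, 8, 0, 10, 11, 18, 12, 14, 9, 16, 17, 1]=(0 13 12 18 1 15 9)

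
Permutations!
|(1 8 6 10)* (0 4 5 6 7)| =|(0 4 5 6 10 1 8 7)| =8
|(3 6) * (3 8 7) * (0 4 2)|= |(0 4 2)(3 6 8 7)|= 12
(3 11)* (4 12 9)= (3 11)(4 12 9)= [0, 1, 2, 11, 12, 5, 6, 7, 8, 4, 10, 3, 9]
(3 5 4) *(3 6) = (3 5 4 6) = [0, 1, 2, 5, 6, 4, 3]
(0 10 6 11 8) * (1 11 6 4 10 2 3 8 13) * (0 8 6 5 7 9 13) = (0 2 3 6 5 7 9 13 1 11)(4 10) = [2, 11, 3, 6, 10, 7, 5, 9, 8, 13, 4, 0, 12, 1]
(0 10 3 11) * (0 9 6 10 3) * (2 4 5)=(0 3 11 9 6 10)(2 4 5)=[3, 1, 4, 11, 5, 2, 10, 7, 8, 6, 0, 9]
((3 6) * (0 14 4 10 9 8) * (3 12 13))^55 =(0 14 4 10 9 8)(3 13 12 6)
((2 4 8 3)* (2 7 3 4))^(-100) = ((3 7)(4 8))^(-100) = (8)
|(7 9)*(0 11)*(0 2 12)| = 4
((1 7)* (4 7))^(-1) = ((1 4 7))^(-1) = (1 7 4)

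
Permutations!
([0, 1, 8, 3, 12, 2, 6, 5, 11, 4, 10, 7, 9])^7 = [0, 1, 11, 3, 12, 8, 6, 2, 7, 4, 10, 5, 9]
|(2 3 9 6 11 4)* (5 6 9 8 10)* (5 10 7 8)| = 6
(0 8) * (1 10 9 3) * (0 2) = (0 8 2)(1 10 9 3) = [8, 10, 0, 1, 4, 5, 6, 7, 2, 3, 9]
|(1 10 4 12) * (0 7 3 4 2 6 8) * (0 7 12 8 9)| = 28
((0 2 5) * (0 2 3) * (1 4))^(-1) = ((0 3)(1 4)(2 5))^(-1) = (0 3)(1 4)(2 5)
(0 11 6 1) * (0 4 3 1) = (0 11 6)(1 4 3) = [11, 4, 2, 1, 3, 5, 0, 7, 8, 9, 10, 6]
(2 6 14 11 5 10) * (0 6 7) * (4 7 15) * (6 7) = (0 7)(2 15 4 6 14 11 5 10) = [7, 1, 15, 3, 6, 10, 14, 0, 8, 9, 2, 5, 12, 13, 11, 4]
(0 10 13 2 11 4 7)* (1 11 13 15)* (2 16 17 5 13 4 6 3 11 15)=(0 10 2 4 7)(1 15)(3 11 6)(5 13 16 17)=[10, 15, 4, 11, 7, 13, 3, 0, 8, 9, 2, 6, 12, 16, 14, 1, 17, 5]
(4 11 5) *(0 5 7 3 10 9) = (0 5 4 11 7 3 10 9) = [5, 1, 2, 10, 11, 4, 6, 3, 8, 0, 9, 7]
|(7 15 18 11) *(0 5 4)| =12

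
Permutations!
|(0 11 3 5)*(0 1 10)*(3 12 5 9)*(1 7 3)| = |(0 11 12 5 7 3 9 1 10)| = 9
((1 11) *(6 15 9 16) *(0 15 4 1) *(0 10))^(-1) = (0 10 11 1 4 6 16 9 15)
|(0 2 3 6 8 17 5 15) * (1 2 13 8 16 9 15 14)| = |(0 13 8 17 5 14 1 2 3 6 16 9 15)| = 13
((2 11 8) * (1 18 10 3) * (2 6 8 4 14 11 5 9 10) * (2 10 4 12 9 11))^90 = ((1 18 10 3)(2 5 11 12 9 4 14)(6 8))^90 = (1 10)(2 14 4 9 12 11 5)(3 18)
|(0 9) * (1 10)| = |(0 9)(1 10)| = 2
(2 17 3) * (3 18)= (2 17 18 3)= [0, 1, 17, 2, 4, 5, 6, 7, 8, 9, 10, 11, 12, 13, 14, 15, 16, 18, 3]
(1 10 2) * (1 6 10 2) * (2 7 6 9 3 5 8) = [0, 7, 9, 5, 4, 8, 10, 6, 2, 3, 1] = (1 7 6 10)(2 9 3 5 8)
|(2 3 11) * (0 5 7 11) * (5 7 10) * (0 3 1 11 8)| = 6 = |(0 7 8)(1 11 2)(5 10)|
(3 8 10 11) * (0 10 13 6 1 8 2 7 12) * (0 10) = (1 8 13 6)(2 7 12 10 11 3) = [0, 8, 7, 2, 4, 5, 1, 12, 13, 9, 11, 3, 10, 6]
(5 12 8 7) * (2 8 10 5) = (2 8 7)(5 12 10) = [0, 1, 8, 3, 4, 12, 6, 2, 7, 9, 5, 11, 10]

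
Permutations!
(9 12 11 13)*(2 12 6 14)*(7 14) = (2 12 11 13 9 6 7 14) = [0, 1, 12, 3, 4, 5, 7, 14, 8, 6, 10, 13, 11, 9, 2]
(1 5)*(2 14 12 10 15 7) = (1 5)(2 14 12 10 15 7) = [0, 5, 14, 3, 4, 1, 6, 2, 8, 9, 15, 11, 10, 13, 12, 7]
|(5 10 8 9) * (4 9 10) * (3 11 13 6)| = 12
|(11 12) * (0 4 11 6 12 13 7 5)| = |(0 4 11 13 7 5)(6 12)| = 6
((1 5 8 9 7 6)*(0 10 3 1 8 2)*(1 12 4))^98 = (0 3 4 5)(1 2 10 12)(6 9)(7 8)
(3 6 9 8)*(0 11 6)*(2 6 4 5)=(0 11 4 5 2 6 9 8 3)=[11, 1, 6, 0, 5, 2, 9, 7, 3, 8, 10, 4]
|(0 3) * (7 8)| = 2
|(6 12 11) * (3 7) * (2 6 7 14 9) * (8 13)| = |(2 6 12 11 7 3 14 9)(8 13)| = 8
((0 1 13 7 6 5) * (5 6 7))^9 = (0 1 13 5) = ((0 1 13 5))^9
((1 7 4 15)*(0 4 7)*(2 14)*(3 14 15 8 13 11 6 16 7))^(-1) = (0 1 15 2 14 3 7 16 6 11 13 8 4)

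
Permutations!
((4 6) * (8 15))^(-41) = ((4 6)(8 15))^(-41) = (4 6)(8 15)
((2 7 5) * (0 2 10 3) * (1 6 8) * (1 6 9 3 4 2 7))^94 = (0 4 3 10 9 5 1 7 2)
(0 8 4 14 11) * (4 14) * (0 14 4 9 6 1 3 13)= (0 8 4 9 6 1 3 13)(11 14)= [8, 3, 2, 13, 9, 5, 1, 7, 4, 6, 10, 14, 12, 0, 11]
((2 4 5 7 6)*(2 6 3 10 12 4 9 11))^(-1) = (2 11 9)(3 7 5 4 12 10)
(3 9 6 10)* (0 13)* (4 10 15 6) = [13, 1, 2, 9, 10, 5, 15, 7, 8, 4, 3, 11, 12, 0, 14, 6] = (0 13)(3 9 4 10)(6 15)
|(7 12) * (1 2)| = 2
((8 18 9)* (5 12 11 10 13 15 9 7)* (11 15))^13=((5 12 15 9 8 18 7)(10 13 11))^13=(5 7 18 8 9 15 12)(10 13 11)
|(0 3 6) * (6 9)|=4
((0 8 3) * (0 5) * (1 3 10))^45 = ((0 8 10 1 3 5))^45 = (0 1)(3 8)(5 10)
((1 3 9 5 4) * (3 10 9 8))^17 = ((1 10 9 5 4)(3 8))^17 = (1 9 4 10 5)(3 8)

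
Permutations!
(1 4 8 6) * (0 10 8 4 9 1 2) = (0 10 8 6 2)(1 9) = [10, 9, 0, 3, 4, 5, 2, 7, 6, 1, 8]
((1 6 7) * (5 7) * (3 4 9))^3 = (9)(1 7 5 6)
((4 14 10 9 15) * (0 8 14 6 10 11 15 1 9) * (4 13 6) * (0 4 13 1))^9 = (0 14 15 9 8 11 1)(4 13 6 10)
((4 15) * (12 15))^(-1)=((4 12 15))^(-1)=(4 15 12)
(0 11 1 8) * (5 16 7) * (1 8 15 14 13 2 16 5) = (0 11 8)(1 15 14 13 2 16 7) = [11, 15, 16, 3, 4, 5, 6, 1, 0, 9, 10, 8, 12, 2, 13, 14, 7]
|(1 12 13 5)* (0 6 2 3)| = 4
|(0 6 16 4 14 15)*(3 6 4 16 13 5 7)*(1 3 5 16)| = |(0 4 14 15)(1 3 6 13 16)(5 7)| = 20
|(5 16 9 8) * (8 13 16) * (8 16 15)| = 6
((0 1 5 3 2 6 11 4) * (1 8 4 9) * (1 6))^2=(0 4 8)(1 3)(2 5)(6 9 11)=((0 8 4)(1 5 3 2)(6 11 9))^2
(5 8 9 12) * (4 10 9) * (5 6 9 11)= (4 10 11 5 8)(6 9 12)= [0, 1, 2, 3, 10, 8, 9, 7, 4, 12, 11, 5, 6]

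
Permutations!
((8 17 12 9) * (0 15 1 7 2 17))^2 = ((0 15 1 7 2 17 12 9 8))^2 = (0 1 2 12 8 15 7 17 9)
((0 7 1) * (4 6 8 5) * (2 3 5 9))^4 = (0 7 1)(2 6 3 8 5 9 4)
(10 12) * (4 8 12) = [0, 1, 2, 3, 8, 5, 6, 7, 12, 9, 4, 11, 10] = (4 8 12 10)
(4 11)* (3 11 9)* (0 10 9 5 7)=(0 10 9 3 11 4 5 7)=[10, 1, 2, 11, 5, 7, 6, 0, 8, 3, 9, 4]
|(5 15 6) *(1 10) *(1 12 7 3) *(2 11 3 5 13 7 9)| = 35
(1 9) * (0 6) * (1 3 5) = (0 6)(1 9 3 5) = [6, 9, 2, 5, 4, 1, 0, 7, 8, 3]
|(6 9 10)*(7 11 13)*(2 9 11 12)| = |(2 9 10 6 11 13 7 12)| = 8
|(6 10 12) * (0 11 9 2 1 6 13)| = 9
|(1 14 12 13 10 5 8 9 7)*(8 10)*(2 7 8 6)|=|(1 14 12 13 6 2 7)(5 10)(8 9)|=14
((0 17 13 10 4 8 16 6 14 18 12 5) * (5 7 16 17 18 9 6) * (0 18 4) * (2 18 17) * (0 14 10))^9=(0 17 16 12 2 4 13 5 7 18 8)(6 10 14 9)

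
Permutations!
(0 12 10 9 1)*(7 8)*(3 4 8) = (0 12 10 9 1)(3 4 8 7) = [12, 0, 2, 4, 8, 5, 6, 3, 7, 1, 9, 11, 10]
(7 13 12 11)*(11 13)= [0, 1, 2, 3, 4, 5, 6, 11, 8, 9, 10, 7, 13, 12]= (7 11)(12 13)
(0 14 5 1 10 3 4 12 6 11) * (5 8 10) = (0 14 8 10 3 4 12 6 11)(1 5) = [14, 5, 2, 4, 12, 1, 11, 7, 10, 9, 3, 0, 6, 13, 8]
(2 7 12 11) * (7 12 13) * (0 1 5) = (0 1 5)(2 12 11)(7 13) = [1, 5, 12, 3, 4, 0, 6, 13, 8, 9, 10, 2, 11, 7]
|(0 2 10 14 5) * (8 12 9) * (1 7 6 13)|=|(0 2 10 14 5)(1 7 6 13)(8 12 9)|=60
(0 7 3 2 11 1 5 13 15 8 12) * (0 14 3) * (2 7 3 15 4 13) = (0 3 7)(1 5 2 11)(4 13)(8 12 14 15) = [3, 5, 11, 7, 13, 2, 6, 0, 12, 9, 10, 1, 14, 4, 15, 8]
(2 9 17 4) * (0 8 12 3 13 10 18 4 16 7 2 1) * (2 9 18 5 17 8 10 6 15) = (0 10 5 17 16 7 9 8 12 3 13 6 15 2 18 4 1) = [10, 0, 18, 13, 1, 17, 15, 9, 12, 8, 5, 11, 3, 6, 14, 2, 7, 16, 4]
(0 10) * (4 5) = (0 10)(4 5) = [10, 1, 2, 3, 5, 4, 6, 7, 8, 9, 0]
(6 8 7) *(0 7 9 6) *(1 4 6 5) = [7, 4, 2, 3, 6, 1, 8, 0, 9, 5] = (0 7)(1 4 6 8 9 5)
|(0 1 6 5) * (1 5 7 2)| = |(0 5)(1 6 7 2)| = 4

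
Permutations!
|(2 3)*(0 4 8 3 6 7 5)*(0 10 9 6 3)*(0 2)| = |(0 4 8 2 3)(5 10 9 6 7)| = 5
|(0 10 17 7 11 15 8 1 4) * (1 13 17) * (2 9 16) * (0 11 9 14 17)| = 24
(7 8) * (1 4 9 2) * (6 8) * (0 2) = [2, 4, 1, 3, 9, 5, 8, 6, 7, 0] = (0 2 1 4 9)(6 8 7)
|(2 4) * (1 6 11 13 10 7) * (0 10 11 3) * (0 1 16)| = 12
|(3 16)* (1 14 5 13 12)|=10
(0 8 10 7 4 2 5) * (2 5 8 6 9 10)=(0 6 9 10 7 4 5)(2 8)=[6, 1, 8, 3, 5, 0, 9, 4, 2, 10, 7]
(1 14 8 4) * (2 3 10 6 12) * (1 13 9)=(1 14 8 4 13 9)(2 3 10 6 12)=[0, 14, 3, 10, 13, 5, 12, 7, 4, 1, 6, 11, 2, 9, 8]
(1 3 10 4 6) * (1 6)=(1 3 10 4)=[0, 3, 2, 10, 1, 5, 6, 7, 8, 9, 4]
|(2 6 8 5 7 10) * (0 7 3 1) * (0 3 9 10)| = 6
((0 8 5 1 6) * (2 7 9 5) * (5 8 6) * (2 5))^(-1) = ((0 6)(1 2 7 9 8 5))^(-1) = (0 6)(1 5 8 9 7 2)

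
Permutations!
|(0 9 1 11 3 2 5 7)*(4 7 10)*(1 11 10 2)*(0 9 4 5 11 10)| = 10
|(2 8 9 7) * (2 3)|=|(2 8 9 7 3)|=5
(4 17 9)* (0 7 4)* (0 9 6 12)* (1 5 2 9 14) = (0 7 4 17 6 12)(1 5 2 9 14) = [7, 5, 9, 3, 17, 2, 12, 4, 8, 14, 10, 11, 0, 13, 1, 15, 16, 6]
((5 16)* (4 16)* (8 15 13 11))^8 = (4 5 16)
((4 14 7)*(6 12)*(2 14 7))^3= (2 14)(4 7)(6 12)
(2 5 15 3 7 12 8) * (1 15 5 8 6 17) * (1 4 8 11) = (1 15 3 7 12 6 17 4 8 2 11) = [0, 15, 11, 7, 8, 5, 17, 12, 2, 9, 10, 1, 6, 13, 14, 3, 16, 4]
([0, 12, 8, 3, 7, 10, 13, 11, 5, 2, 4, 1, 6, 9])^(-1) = (1 11 7 4 10 5 8 2 9 13 6 12)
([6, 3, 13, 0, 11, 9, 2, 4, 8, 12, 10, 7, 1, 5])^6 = (0 12 13)(1 5 6)(2 3 9)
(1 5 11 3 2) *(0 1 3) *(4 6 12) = [1, 5, 3, 2, 6, 11, 12, 7, 8, 9, 10, 0, 4] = (0 1 5 11)(2 3)(4 6 12)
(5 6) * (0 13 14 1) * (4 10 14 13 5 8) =(0 5 6 8 4 10 14 1) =[5, 0, 2, 3, 10, 6, 8, 7, 4, 9, 14, 11, 12, 13, 1]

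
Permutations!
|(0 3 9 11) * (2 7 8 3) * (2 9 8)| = 6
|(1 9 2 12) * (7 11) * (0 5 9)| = |(0 5 9 2 12 1)(7 11)| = 6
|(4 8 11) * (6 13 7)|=|(4 8 11)(6 13 7)|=3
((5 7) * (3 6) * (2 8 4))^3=(8)(3 6)(5 7)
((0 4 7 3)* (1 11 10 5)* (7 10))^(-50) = (0 7 1 10)(3 11 5 4)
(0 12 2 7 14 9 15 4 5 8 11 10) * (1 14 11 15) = [12, 14, 7, 3, 5, 8, 6, 11, 15, 1, 0, 10, 2, 13, 9, 4] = (0 12 2 7 11 10)(1 14 9)(4 5 8 15)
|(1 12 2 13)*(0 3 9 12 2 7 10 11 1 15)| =11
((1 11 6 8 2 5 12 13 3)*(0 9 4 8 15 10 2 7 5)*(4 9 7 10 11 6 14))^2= (0 5 13 1 15 14 8 2 7 12 3 6 11 4 10)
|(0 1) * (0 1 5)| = 2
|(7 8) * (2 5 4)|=6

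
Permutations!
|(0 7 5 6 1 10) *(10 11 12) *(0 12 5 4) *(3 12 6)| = 21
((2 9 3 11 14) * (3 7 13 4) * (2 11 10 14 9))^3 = ((3 10 14 11 9 7 13 4))^3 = (3 11 13 10 9 4 14 7)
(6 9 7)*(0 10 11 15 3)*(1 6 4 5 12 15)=(0 10 11 1 6 9 7 4 5 12 15 3)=[10, 6, 2, 0, 5, 12, 9, 4, 8, 7, 11, 1, 15, 13, 14, 3]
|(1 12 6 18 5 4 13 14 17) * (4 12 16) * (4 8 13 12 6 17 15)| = |(1 16 8 13 14 15 4 12 17)(5 6 18)| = 9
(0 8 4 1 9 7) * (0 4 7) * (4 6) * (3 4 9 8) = (0 3 4 1 8 7 6 9) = [3, 8, 2, 4, 1, 5, 9, 6, 7, 0]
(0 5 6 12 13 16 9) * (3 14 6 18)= [5, 1, 2, 14, 4, 18, 12, 7, 8, 0, 10, 11, 13, 16, 6, 15, 9, 17, 3]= (0 5 18 3 14 6 12 13 16 9)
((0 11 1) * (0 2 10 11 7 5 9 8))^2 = ((0 7 5 9 8)(1 2 10 11))^2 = (0 5 8 7 9)(1 10)(2 11)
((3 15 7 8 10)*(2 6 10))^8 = (2 6 10 3 15 7 8)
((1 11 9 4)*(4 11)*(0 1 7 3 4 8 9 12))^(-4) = (0 8 11)(1 9 12)(3 7 4)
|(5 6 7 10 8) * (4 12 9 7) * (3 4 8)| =6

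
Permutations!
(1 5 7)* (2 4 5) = (1 2 4 5 7) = [0, 2, 4, 3, 5, 7, 6, 1]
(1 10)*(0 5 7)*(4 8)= (0 5 7)(1 10)(4 8)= [5, 10, 2, 3, 8, 7, 6, 0, 4, 9, 1]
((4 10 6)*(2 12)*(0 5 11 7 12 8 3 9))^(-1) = ((0 5 11 7 12 2 8 3 9)(4 10 6))^(-1) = (0 9 3 8 2 12 7 11 5)(4 6 10)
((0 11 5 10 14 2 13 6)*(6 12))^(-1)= ((0 11 5 10 14 2 13 12 6))^(-1)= (0 6 12 13 2 14 10 5 11)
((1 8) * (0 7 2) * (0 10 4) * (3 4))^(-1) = (0 4 3 10 2 7)(1 8)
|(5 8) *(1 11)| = |(1 11)(5 8)| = 2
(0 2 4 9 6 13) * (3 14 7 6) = (0 2 4 9 3 14 7 6 13) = [2, 1, 4, 14, 9, 5, 13, 6, 8, 3, 10, 11, 12, 0, 7]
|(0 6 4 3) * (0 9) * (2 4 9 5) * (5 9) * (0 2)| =12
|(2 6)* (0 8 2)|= 4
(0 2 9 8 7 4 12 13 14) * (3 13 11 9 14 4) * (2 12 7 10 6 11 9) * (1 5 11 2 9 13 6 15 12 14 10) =(0 14)(1 5 11 9 8)(2 10 15 12 13 4 7 3 6) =[14, 5, 10, 6, 7, 11, 2, 3, 1, 8, 15, 9, 13, 4, 0, 12]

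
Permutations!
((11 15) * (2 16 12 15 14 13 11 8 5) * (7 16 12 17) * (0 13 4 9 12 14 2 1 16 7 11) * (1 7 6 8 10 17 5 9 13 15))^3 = ((0 15 10 17 11 2 14 4 13)(1 16 5 7 6 8 9 12))^3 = (0 17 14)(1 7 9 16 6 12 5 8)(2 13 10)(4 15 11)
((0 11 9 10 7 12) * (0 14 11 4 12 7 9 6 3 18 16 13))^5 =(0 6)(3 4)(9 10)(11 13)(12 18)(14 16)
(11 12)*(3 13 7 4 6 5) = (3 13 7 4 6 5)(11 12) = [0, 1, 2, 13, 6, 3, 5, 4, 8, 9, 10, 12, 11, 7]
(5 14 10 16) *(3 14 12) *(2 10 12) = (2 10 16 5)(3 14 12) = [0, 1, 10, 14, 4, 2, 6, 7, 8, 9, 16, 11, 3, 13, 12, 15, 5]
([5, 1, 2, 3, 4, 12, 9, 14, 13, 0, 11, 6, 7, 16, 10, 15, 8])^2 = (0 12 14 11 9 5 7 10 6)(8 16 13)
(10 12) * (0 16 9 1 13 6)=(0 16 9 1 13 6)(10 12)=[16, 13, 2, 3, 4, 5, 0, 7, 8, 1, 12, 11, 10, 6, 14, 15, 9]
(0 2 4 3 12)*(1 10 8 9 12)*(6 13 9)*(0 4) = (0 2)(1 10 8 6 13 9 12 4 3) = [2, 10, 0, 1, 3, 5, 13, 7, 6, 12, 8, 11, 4, 9]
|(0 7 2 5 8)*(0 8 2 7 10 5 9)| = |(0 10 5 2 9)| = 5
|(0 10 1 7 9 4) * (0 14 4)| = |(0 10 1 7 9)(4 14)| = 10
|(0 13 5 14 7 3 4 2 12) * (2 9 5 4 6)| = |(0 13 4 9 5 14 7 3 6 2 12)| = 11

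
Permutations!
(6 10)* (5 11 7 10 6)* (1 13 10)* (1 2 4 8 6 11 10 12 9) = (1 13 12 9)(2 4 8 6 11 7)(5 10) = [0, 13, 4, 3, 8, 10, 11, 2, 6, 1, 5, 7, 9, 12]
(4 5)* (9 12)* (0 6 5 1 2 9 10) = (0 6 5 4 1 2 9 12 10) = [6, 2, 9, 3, 1, 4, 5, 7, 8, 12, 0, 11, 10]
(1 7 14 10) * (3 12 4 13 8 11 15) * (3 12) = [0, 7, 2, 3, 13, 5, 6, 14, 11, 9, 1, 15, 4, 8, 10, 12] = (1 7 14 10)(4 13 8 11 15 12)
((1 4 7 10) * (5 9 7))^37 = (1 4 5 9 7 10)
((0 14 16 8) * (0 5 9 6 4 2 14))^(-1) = (2 4 6 9 5 8 16 14)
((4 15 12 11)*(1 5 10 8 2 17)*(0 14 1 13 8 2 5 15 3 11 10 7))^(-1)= ((0 14 1 15 12 10 2 17 13 8 5 7)(3 11 4))^(-1)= (0 7 5 8 13 17 2 10 12 15 1 14)(3 4 11)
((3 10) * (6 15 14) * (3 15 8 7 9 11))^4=(3 6 11 14 9 15 7 10 8)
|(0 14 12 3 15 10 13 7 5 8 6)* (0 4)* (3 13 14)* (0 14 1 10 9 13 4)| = 18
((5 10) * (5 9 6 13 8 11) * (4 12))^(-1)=(4 12)(5 11 8 13 6 9 10)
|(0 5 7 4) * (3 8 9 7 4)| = |(0 5 4)(3 8 9 7)| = 12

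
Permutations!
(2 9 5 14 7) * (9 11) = (2 11 9 5 14 7) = [0, 1, 11, 3, 4, 14, 6, 2, 8, 5, 10, 9, 12, 13, 7]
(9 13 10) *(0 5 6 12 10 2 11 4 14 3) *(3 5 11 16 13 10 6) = (0 11 4 14 5 3)(2 16 13)(6 12)(9 10) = [11, 1, 16, 0, 14, 3, 12, 7, 8, 10, 9, 4, 6, 2, 5, 15, 13]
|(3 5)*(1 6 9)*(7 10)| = 6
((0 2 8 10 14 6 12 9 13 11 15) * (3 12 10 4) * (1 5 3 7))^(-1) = (0 15 11 13 9 12 3 5 1 7 4 8 2)(6 14 10)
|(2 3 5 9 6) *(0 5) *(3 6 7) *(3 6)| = |(0 5 9 7 6 2 3)| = 7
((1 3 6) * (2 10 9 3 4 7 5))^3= (1 5 9)(2 3 4)(6 7 10)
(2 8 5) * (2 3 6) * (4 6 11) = [0, 1, 8, 11, 6, 3, 2, 7, 5, 9, 10, 4] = (2 8 5 3 11 4 6)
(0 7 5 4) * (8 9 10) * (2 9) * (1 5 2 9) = (0 7 2 1 5 4)(8 9 10) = [7, 5, 1, 3, 0, 4, 6, 2, 9, 10, 8]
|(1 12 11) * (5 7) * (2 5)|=|(1 12 11)(2 5 7)|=3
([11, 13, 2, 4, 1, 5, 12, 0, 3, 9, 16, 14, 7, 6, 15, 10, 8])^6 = [8, 11, 2, 7, 0, 5, 15, 16, 12, 9, 13, 3, 10, 14, 4, 1, 6]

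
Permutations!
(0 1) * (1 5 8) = (0 5 8 1) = [5, 0, 2, 3, 4, 8, 6, 7, 1]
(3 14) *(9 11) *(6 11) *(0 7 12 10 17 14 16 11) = (0 7 12 10 17 14 3 16 11 9 6) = [7, 1, 2, 16, 4, 5, 0, 12, 8, 6, 17, 9, 10, 13, 3, 15, 11, 14]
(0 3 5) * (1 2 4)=(0 3 5)(1 2 4)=[3, 2, 4, 5, 1, 0]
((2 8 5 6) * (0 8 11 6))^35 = ((0 8 5)(2 11 6))^35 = (0 5 8)(2 6 11)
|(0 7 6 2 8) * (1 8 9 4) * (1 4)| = |(0 7 6 2 9 1 8)| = 7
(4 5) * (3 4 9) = (3 4 5 9) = [0, 1, 2, 4, 5, 9, 6, 7, 8, 3]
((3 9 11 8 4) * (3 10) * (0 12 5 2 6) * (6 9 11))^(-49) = ((0 12 5 2 9 6)(3 11 8 4 10))^(-49) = (0 6 9 2 5 12)(3 11 8 4 10)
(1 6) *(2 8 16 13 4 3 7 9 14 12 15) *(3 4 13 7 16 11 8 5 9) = [0, 6, 5, 16, 4, 9, 1, 3, 11, 14, 10, 8, 15, 13, 12, 2, 7] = (1 6)(2 5 9 14 12 15)(3 16 7)(8 11)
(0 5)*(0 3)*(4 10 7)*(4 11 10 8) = (0 5 3)(4 8)(7 11 10) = [5, 1, 2, 0, 8, 3, 6, 11, 4, 9, 7, 10]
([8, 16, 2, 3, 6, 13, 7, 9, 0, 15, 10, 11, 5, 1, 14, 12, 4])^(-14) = (1 15 4 5 7)(6 13 9 16 12)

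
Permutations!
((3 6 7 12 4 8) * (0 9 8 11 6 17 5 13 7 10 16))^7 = (0 7)(3 11)(4 8)(5 10)(6 17)(9 12)(13 16)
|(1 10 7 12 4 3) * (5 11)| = |(1 10 7 12 4 3)(5 11)| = 6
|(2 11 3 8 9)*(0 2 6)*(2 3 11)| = |(11)(0 3 8 9 6)| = 5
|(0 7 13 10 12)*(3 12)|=6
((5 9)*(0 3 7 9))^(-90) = ((0 3 7 9 5))^(-90) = (9)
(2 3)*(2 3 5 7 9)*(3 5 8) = (2 8 3 5 7 9) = [0, 1, 8, 5, 4, 7, 6, 9, 3, 2]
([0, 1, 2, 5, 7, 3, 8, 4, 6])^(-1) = (3 5)(4 7)(6 8)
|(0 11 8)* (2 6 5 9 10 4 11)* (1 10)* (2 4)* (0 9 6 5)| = |(0 4 11 8 9 1 10 2 5 6)| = 10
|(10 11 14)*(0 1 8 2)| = |(0 1 8 2)(10 11 14)| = 12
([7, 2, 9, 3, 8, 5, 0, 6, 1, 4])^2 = (0 6 7)(1 9 8 2 4)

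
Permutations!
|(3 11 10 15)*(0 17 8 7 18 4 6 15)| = 11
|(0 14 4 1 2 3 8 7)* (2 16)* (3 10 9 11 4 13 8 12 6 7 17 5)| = 70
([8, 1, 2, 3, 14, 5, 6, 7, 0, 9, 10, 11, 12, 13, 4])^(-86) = [0, 1, 2, 3, 4, 5, 6, 7, 8, 9, 10, 11, 12, 13, 14]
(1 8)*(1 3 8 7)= [0, 7, 2, 8, 4, 5, 6, 1, 3]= (1 7)(3 8)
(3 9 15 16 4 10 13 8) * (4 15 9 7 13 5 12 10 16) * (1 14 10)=(1 14 10 5 12)(3 7 13 8)(4 16 15)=[0, 14, 2, 7, 16, 12, 6, 13, 3, 9, 5, 11, 1, 8, 10, 4, 15]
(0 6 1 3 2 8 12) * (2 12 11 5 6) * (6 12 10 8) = [2, 3, 6, 10, 4, 12, 1, 7, 11, 9, 8, 5, 0] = (0 2 6 1 3 10 8 11 5 12)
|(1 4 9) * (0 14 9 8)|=6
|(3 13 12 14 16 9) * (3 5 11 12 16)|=8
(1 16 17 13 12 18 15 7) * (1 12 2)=(1 16 17 13 2)(7 12 18 15)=[0, 16, 1, 3, 4, 5, 6, 12, 8, 9, 10, 11, 18, 2, 14, 7, 17, 13, 15]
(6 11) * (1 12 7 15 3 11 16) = (1 12 7 15 3 11 6 16) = [0, 12, 2, 11, 4, 5, 16, 15, 8, 9, 10, 6, 7, 13, 14, 3, 1]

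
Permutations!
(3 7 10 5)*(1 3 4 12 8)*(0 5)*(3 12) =(0 5 4 3 7 10)(1 12 8) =[5, 12, 2, 7, 3, 4, 6, 10, 1, 9, 0, 11, 8]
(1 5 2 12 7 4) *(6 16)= [0, 5, 12, 3, 1, 2, 16, 4, 8, 9, 10, 11, 7, 13, 14, 15, 6]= (1 5 2 12 7 4)(6 16)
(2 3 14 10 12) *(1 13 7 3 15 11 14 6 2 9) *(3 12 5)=(1 13 7 12 9)(2 15 11 14 10 5 3 6)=[0, 13, 15, 6, 4, 3, 2, 12, 8, 1, 5, 14, 9, 7, 10, 11]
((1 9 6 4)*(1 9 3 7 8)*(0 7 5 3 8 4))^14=((0 7 4 9 6)(1 8)(3 5))^14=(0 6 9 4 7)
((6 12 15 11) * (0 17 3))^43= (0 17 3)(6 11 15 12)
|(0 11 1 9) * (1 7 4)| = 6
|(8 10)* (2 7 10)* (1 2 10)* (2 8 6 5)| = 7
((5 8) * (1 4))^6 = ((1 4)(5 8))^6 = (8)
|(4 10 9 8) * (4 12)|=5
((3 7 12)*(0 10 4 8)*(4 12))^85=((0 10 12 3 7 4 8))^85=(0 10 12 3 7 4 8)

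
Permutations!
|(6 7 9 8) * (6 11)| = 5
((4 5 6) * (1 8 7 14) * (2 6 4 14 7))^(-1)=(1 14 6 2 8)(4 5)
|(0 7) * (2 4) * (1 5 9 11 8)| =10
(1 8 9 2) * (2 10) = (1 8 9 10 2) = [0, 8, 1, 3, 4, 5, 6, 7, 9, 10, 2]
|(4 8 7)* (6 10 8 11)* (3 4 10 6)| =|(3 4 11)(7 10 8)| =3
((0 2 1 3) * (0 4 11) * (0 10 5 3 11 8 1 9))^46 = (0 2 9)(1 3 11 4 10 8 5)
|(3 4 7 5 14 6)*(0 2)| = |(0 2)(3 4 7 5 14 6)| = 6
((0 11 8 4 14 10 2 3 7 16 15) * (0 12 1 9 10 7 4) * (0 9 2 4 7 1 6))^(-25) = ((0 11 8 9 10 4 14 1 2 3 7 16 15 12 6))^(-25) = (0 4 7)(1 15 8)(2 12 9)(3 6 10)(11 14 16)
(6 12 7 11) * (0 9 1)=(0 9 1)(6 12 7 11)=[9, 0, 2, 3, 4, 5, 12, 11, 8, 1, 10, 6, 7]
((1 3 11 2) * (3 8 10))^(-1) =(1 2 11 3 10 8)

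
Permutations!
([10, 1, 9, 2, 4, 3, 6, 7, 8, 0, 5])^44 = (0 5 2)(3 9 10)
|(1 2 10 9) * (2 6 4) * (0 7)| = 6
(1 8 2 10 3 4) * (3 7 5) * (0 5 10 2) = [5, 8, 2, 4, 1, 3, 6, 10, 0, 9, 7] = (0 5 3 4 1 8)(7 10)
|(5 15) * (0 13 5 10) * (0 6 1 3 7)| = 9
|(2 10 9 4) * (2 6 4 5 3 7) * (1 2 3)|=|(1 2 10 9 5)(3 7)(4 6)|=10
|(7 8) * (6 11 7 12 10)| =6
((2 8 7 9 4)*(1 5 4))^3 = (1 2 9 4 7 5 8)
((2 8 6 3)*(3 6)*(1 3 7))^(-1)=(1 7 8 2 3)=((1 3 2 8 7))^(-1)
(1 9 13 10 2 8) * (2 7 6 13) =(1 9 2 8)(6 13 10 7) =[0, 9, 8, 3, 4, 5, 13, 6, 1, 2, 7, 11, 12, 10]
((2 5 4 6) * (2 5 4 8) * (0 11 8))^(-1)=(0 5 6 4 2 8 11)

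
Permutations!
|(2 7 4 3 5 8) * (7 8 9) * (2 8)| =5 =|(3 5 9 7 4)|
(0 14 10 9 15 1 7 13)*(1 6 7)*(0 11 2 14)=[0, 1, 14, 3, 4, 5, 7, 13, 8, 15, 9, 2, 12, 11, 10, 6]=(2 14 10 9 15 6 7 13 11)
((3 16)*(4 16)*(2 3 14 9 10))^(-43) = (2 10 9 14 16 4 3)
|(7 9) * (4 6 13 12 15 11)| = |(4 6 13 12 15 11)(7 9)| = 6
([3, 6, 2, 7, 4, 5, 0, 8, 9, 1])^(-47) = (0 7 9 6 3 8 1)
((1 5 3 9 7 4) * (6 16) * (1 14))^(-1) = ((1 5 3 9 7 4 14)(6 16))^(-1) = (1 14 4 7 9 3 5)(6 16)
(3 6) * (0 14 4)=(0 14 4)(3 6)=[14, 1, 2, 6, 0, 5, 3, 7, 8, 9, 10, 11, 12, 13, 4]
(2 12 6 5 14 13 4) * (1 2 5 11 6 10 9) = (1 2 12 10 9)(4 5 14 13)(6 11) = [0, 2, 12, 3, 5, 14, 11, 7, 8, 1, 9, 6, 10, 4, 13]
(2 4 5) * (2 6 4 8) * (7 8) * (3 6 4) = [0, 1, 7, 6, 5, 4, 3, 8, 2] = (2 7 8)(3 6)(4 5)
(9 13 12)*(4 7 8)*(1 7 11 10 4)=[0, 7, 2, 3, 11, 5, 6, 8, 1, 13, 4, 10, 9, 12]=(1 7 8)(4 11 10)(9 13 12)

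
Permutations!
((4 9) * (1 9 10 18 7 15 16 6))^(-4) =(1 7 9 15 4 16 10 6 18)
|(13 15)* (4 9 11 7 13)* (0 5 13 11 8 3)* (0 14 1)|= 10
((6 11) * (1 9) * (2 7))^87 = (1 9)(2 7)(6 11) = ((1 9)(2 7)(6 11))^87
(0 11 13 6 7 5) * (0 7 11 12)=(0 12)(5 7)(6 11 13)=[12, 1, 2, 3, 4, 7, 11, 5, 8, 9, 10, 13, 0, 6]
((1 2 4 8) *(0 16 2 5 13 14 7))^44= (0 8 14 2 5)(1 7 4 13 16)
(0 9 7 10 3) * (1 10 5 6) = (0 9 7 5 6 1 10 3) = [9, 10, 2, 0, 4, 6, 1, 5, 8, 7, 3]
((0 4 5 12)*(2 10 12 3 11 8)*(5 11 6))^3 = (0 8 12 11 10 4 2)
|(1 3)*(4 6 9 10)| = 4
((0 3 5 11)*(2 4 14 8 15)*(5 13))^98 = (0 5 3 11 13)(2 8 4 15 14)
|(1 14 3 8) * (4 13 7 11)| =4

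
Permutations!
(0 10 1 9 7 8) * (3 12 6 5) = [10, 9, 2, 12, 4, 3, 5, 8, 0, 7, 1, 11, 6] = (0 10 1 9 7 8)(3 12 6 5)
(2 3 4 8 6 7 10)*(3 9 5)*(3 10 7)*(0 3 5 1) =(0 3 4 8 6 5 10 2 9 1) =[3, 0, 9, 4, 8, 10, 5, 7, 6, 1, 2]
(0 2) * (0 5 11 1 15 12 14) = (0 2 5 11 1 15 12 14) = [2, 15, 5, 3, 4, 11, 6, 7, 8, 9, 10, 1, 14, 13, 0, 12]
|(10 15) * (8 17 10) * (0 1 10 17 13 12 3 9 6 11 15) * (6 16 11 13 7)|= |(17)(0 1 10)(3 9 16 11 15 8 7 6 13 12)|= 30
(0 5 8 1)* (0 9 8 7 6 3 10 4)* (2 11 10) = [5, 9, 11, 2, 0, 7, 3, 6, 1, 8, 4, 10] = (0 5 7 6 3 2 11 10 4)(1 9 8)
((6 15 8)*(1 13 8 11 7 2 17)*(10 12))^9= (17)(10 12)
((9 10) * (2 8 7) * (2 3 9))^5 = (2 10 9 3 7 8)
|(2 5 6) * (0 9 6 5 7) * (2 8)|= 6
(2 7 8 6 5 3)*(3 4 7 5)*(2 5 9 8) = [0, 1, 9, 5, 7, 4, 3, 2, 6, 8] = (2 9 8 6 3 5 4 7)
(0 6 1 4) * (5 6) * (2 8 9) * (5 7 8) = (0 7 8 9 2 5 6 1 4) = [7, 4, 5, 3, 0, 6, 1, 8, 9, 2]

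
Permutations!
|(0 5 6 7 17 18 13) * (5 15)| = 8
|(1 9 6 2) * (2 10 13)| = |(1 9 6 10 13 2)| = 6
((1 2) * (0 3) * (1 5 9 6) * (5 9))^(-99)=((0 3)(1 2 9 6))^(-99)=(0 3)(1 2 9 6)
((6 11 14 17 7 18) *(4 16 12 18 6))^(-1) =((4 16 12 18)(6 11 14 17 7))^(-1) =(4 18 12 16)(6 7 17 14 11)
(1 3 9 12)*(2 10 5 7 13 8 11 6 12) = (1 3 9 2 10 5 7 13 8 11 6 12) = [0, 3, 10, 9, 4, 7, 12, 13, 11, 2, 5, 6, 1, 8]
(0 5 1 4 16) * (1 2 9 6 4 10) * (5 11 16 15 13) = (0 11 16)(1 10)(2 9 6 4 15 13 5) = [11, 10, 9, 3, 15, 2, 4, 7, 8, 6, 1, 16, 12, 5, 14, 13, 0]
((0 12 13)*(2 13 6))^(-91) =(0 13 2 6 12)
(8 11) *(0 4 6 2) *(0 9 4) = (2 9 4 6)(8 11) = [0, 1, 9, 3, 6, 5, 2, 7, 11, 4, 10, 8]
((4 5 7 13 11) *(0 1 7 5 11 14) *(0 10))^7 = ((0 1 7 13 14 10)(4 11))^7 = (0 1 7 13 14 10)(4 11)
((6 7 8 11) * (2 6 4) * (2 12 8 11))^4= (2 4 6 12 7 8 11)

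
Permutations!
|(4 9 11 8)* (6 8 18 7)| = 7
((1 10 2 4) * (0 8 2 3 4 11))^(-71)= (0 8 2 11)(1 10 3 4)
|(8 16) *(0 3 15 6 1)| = |(0 3 15 6 1)(8 16)| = 10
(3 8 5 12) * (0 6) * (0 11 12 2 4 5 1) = (0 6 11 12 3 8 1)(2 4 5) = [6, 0, 4, 8, 5, 2, 11, 7, 1, 9, 10, 12, 3]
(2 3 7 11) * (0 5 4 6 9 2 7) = (0 5 4 6 9 2 3)(7 11) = [5, 1, 3, 0, 6, 4, 9, 11, 8, 2, 10, 7]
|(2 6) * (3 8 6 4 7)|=6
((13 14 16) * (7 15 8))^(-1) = (7 8 15)(13 16 14)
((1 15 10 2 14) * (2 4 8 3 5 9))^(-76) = (1 8 2 10 5)(3 14 4 9 15)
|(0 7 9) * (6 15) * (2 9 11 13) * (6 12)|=6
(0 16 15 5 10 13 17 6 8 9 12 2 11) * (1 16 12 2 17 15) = [12, 16, 11, 3, 4, 10, 8, 7, 9, 2, 13, 0, 17, 15, 14, 5, 1, 6] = (0 12 17 6 8 9 2 11)(1 16)(5 10 13 15)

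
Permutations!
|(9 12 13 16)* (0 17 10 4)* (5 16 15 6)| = |(0 17 10 4)(5 16 9 12 13 15 6)| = 28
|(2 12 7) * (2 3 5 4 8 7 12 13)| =10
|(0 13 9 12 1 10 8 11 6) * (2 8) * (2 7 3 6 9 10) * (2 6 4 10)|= 36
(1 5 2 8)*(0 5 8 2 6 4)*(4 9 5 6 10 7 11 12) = (0 6 9 5 10 7 11 12 4)(1 8) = [6, 8, 2, 3, 0, 10, 9, 11, 1, 5, 7, 12, 4]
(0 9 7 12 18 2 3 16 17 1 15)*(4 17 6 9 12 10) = [12, 15, 3, 16, 17, 5, 9, 10, 8, 7, 4, 11, 18, 13, 14, 0, 6, 1, 2] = (0 12 18 2 3 16 6 9 7 10 4 17 1 15)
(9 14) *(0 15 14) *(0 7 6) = (0 15 14 9 7 6) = [15, 1, 2, 3, 4, 5, 0, 6, 8, 7, 10, 11, 12, 13, 9, 14]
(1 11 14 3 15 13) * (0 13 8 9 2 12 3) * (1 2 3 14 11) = (0 13 2 12 14)(3 15 8 9) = [13, 1, 12, 15, 4, 5, 6, 7, 9, 3, 10, 11, 14, 2, 0, 8]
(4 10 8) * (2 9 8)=[0, 1, 9, 3, 10, 5, 6, 7, 4, 8, 2]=(2 9 8 4 10)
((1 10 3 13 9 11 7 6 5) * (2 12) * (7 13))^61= ((1 10 3 7 6 5)(2 12)(9 11 13))^61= (1 10 3 7 6 5)(2 12)(9 11 13)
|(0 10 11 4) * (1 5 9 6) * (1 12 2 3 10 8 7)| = |(0 8 7 1 5 9 6 12 2 3 10 11 4)| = 13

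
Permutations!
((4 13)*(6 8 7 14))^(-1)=(4 13)(6 14 7 8)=((4 13)(6 8 7 14))^(-1)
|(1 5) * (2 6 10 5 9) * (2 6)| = 5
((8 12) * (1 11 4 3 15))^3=(1 3 11 15 4)(8 12)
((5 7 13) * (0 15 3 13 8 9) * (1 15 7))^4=((0 7 8 9)(1 15 3 13 5))^4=(1 5 13 3 15)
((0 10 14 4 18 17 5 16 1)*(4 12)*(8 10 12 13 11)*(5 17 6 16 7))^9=((0 12 4 18 6 16 1)(5 7)(8 10 14 13 11))^9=(0 4 6 1 12 18 16)(5 7)(8 11 13 14 10)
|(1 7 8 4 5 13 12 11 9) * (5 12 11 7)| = 20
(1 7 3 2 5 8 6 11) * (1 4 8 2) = [0, 7, 5, 1, 8, 2, 11, 3, 6, 9, 10, 4] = (1 7 3)(2 5)(4 8 6 11)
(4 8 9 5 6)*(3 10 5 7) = (3 10 5 6 4 8 9 7) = [0, 1, 2, 10, 8, 6, 4, 3, 9, 7, 5]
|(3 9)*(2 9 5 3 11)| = 6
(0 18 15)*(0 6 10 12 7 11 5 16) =(0 18 15 6 10 12 7 11 5 16) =[18, 1, 2, 3, 4, 16, 10, 11, 8, 9, 12, 5, 7, 13, 14, 6, 0, 17, 15]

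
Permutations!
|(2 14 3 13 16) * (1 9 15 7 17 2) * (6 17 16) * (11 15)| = |(1 9 11 15 7 16)(2 14 3 13 6 17)| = 6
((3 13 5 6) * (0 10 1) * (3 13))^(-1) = (0 1 10)(5 13 6)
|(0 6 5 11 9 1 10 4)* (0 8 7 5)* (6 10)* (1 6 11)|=|(0 10 4 8 7 5 1 11 9 6)|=10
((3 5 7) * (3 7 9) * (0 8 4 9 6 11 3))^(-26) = (0 4)(3 6)(5 11)(8 9)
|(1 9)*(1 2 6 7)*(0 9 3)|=|(0 9 2 6 7 1 3)|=7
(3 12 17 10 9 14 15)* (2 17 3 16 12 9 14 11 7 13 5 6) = [0, 1, 17, 9, 4, 6, 2, 13, 8, 11, 14, 7, 3, 5, 15, 16, 12, 10] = (2 17 10 14 15 16 12 3 9 11 7 13 5 6)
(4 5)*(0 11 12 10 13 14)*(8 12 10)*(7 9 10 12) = (0 11 12 8 7 9 10 13 14)(4 5) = [11, 1, 2, 3, 5, 4, 6, 9, 7, 10, 13, 12, 8, 14, 0]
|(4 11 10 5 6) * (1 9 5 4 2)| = 15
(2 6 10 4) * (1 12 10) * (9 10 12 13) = [0, 13, 6, 3, 2, 5, 1, 7, 8, 10, 4, 11, 12, 9] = (1 13 9 10 4 2 6)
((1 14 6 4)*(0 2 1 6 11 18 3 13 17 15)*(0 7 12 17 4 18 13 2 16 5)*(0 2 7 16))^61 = (1 14 11 13 4 6 18 3 7 12 17 15 16 5 2)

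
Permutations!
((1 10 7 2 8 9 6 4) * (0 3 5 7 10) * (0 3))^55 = (10)(1 3 5 7 2 8 9 6 4)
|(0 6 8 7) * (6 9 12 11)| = 7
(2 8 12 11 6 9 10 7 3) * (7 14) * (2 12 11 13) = [0, 1, 8, 12, 4, 5, 9, 3, 11, 10, 14, 6, 13, 2, 7] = (2 8 11 6 9 10 14 7 3 12 13)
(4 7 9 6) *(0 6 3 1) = [6, 0, 2, 1, 7, 5, 4, 9, 8, 3] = (0 6 4 7 9 3 1)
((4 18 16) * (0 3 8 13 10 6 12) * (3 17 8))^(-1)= (0 12 6 10 13 8 17)(4 16 18)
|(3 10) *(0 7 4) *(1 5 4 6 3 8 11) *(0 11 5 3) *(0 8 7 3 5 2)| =|(0 3 10 7 6 8 2)(1 5 4 11)| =28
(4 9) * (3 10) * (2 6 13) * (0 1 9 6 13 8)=(0 1 9 4 6 8)(2 13)(3 10)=[1, 9, 13, 10, 6, 5, 8, 7, 0, 4, 3, 11, 12, 2]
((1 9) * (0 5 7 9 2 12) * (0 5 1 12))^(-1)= ((0 1 2)(5 7 9 12))^(-1)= (0 2 1)(5 12 9 7)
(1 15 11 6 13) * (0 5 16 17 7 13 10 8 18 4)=(0 5 16 17 7 13 1 15 11 6 10 8 18 4)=[5, 15, 2, 3, 0, 16, 10, 13, 18, 9, 8, 6, 12, 1, 14, 11, 17, 7, 4]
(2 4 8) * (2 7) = (2 4 8 7) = [0, 1, 4, 3, 8, 5, 6, 2, 7]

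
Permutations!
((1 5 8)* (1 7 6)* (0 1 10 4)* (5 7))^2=(0 7 10)(1 6 4)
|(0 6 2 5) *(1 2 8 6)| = 4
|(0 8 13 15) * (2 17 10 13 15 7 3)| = |(0 8 15)(2 17 10 13 7 3)| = 6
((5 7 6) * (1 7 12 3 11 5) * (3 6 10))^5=((1 7 10 3 11 5 12 6))^5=(1 5 10 6 11 7 12 3)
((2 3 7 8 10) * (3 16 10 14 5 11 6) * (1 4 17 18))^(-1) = ((1 4 17 18)(2 16 10)(3 7 8 14 5 11 6))^(-1) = (1 18 17 4)(2 10 16)(3 6 11 5 14 8 7)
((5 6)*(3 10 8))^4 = ((3 10 8)(5 6))^4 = (3 10 8)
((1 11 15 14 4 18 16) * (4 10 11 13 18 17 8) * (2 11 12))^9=((1 13 18 16)(2 11 15 14 10 12)(4 17 8))^9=(1 13 18 16)(2 14)(10 11)(12 15)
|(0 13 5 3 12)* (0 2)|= 6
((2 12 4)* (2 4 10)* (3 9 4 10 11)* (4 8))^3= (2 3 4 12 9 10 11 8)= ((2 12 11 3 9 8 4 10))^3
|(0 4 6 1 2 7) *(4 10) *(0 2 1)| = |(0 10 4 6)(2 7)| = 4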